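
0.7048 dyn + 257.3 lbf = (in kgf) 116.7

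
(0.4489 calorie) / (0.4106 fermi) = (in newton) 4.574e+15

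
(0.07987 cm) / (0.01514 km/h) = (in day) 2.198e-06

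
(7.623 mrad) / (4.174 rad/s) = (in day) 2.114e-08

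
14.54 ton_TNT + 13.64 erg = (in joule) 6.084e+10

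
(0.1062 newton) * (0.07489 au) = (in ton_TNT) 0.2844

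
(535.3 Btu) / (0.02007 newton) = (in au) 0.0001881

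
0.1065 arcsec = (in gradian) 3.287e-05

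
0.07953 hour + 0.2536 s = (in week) 0.0004738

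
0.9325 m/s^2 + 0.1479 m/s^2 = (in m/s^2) 1.08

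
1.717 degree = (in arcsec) 6181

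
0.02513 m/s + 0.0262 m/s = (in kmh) 0.1848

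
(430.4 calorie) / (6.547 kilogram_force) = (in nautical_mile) 0.01514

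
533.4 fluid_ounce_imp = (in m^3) 0.01516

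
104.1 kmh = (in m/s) 28.92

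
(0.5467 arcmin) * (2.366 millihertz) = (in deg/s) 2.156e-05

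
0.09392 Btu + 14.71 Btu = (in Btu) 14.8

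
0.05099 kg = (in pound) 0.1124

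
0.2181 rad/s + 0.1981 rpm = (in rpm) 2.281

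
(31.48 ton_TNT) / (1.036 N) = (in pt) 3.604e+14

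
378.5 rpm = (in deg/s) 2271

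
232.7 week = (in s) 1.407e+08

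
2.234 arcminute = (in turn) 0.0001034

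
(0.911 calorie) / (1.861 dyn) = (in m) 2.048e+05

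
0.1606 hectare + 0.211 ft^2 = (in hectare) 0.1606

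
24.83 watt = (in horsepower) 0.0333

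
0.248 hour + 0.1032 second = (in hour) 0.248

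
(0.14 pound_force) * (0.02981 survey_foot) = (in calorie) 0.001352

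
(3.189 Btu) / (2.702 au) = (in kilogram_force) 8.488e-10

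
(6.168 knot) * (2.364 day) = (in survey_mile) 402.7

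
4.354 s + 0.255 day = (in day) 0.2551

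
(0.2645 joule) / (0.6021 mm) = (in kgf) 44.8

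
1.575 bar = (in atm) 1.554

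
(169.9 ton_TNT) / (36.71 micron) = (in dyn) 1.936e+21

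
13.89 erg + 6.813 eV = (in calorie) 3.32e-07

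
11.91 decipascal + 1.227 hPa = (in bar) 0.001239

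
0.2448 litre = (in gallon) 0.06467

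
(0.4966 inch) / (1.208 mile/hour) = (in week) 3.862e-08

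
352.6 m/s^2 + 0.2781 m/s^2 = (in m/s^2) 352.9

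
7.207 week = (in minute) 7.265e+04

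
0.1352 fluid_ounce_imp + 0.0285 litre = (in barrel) 0.0002034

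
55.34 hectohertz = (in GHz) 5.534e-06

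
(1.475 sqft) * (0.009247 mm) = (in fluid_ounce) 0.04285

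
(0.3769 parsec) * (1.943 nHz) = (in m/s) 2.26e+07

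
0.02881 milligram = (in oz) 1.016e-06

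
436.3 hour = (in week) 2.597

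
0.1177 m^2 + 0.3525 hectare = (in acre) 0.8711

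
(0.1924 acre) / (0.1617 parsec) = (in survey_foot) 5.12e-13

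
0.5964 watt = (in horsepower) 0.0007998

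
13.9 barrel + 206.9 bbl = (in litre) 3.51e+04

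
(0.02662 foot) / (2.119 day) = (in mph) 9.914e-08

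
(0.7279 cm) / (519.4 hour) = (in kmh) 1.401e-08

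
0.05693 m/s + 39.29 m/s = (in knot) 76.48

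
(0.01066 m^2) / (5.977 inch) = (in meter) 0.07022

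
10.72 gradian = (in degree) 9.648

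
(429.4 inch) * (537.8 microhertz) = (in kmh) 0.02112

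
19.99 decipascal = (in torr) 0.01499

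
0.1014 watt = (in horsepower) 0.000136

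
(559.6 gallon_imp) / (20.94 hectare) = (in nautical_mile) 6.56e-09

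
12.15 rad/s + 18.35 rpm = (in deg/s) 806.2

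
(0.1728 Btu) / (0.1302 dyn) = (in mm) 1.4e+11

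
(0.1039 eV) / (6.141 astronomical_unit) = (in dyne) 1.812e-27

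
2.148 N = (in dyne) 2.148e+05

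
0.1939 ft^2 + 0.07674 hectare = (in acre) 0.1896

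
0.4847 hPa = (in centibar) 0.04847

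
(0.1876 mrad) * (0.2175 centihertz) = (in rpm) 3.896e-06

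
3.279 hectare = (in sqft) 3.529e+05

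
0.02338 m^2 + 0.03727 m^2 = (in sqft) 0.6528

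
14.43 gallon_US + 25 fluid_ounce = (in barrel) 0.3482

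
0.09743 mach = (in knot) 64.49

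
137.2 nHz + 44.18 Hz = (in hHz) 0.4418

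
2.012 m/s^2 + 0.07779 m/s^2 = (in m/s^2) 2.09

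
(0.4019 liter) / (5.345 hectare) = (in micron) 0.007519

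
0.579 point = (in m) 0.0002043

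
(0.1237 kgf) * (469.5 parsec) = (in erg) 1.757e+26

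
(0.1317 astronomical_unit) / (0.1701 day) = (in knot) 2.606e+06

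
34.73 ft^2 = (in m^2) 3.227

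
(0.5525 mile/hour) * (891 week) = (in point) 3.773e+11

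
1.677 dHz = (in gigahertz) 1.677e-10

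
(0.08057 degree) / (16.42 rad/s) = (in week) 1.416e-10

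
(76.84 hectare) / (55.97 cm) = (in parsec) 4.449e-11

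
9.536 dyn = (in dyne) 9.536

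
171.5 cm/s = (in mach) 0.005037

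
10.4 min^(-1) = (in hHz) 0.001733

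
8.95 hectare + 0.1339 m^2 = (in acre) 22.12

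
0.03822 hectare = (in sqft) 4114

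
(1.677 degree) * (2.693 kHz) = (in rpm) 752.7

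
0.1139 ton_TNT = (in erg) 4.766e+15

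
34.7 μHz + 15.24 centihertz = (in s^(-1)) 0.1524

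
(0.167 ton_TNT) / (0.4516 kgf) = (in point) 4.472e+11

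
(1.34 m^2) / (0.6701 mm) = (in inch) 7.873e+04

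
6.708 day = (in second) 5.796e+05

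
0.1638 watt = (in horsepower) 0.0002197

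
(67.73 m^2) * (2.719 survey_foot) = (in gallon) 1.483e+04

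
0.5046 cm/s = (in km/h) 0.01817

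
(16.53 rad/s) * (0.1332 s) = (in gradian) 140.2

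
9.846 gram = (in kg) 0.009846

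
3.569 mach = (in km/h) 4375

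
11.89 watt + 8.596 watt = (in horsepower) 0.02747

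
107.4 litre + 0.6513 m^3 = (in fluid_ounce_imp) 2.67e+04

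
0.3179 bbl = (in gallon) 13.35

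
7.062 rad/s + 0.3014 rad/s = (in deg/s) 421.9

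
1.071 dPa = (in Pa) 0.1071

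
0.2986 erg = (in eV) 1.864e+11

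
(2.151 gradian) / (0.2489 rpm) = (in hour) 0.0003601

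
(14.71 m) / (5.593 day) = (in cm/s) 0.003044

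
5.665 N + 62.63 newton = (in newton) 68.3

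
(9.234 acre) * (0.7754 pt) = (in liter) 1.022e+04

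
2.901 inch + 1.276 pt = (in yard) 0.08108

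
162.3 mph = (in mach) 0.2131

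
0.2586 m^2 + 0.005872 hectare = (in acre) 0.01457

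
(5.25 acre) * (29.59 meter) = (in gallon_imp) 1.383e+08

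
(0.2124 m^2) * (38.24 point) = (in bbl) 0.01802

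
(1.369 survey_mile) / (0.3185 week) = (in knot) 0.02223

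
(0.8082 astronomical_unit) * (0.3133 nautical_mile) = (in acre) 1.734e+10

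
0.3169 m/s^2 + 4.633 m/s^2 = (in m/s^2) 4.95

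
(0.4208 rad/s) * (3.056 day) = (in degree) 6.366e+06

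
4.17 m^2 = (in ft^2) 44.89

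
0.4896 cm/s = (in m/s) 0.004896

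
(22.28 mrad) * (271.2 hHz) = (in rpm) 5770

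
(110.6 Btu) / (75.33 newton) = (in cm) 1.549e+05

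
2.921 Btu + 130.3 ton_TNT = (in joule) 5.452e+11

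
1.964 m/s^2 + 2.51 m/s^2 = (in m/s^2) 4.474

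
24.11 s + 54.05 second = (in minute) 1.303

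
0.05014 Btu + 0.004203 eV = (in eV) 3.302e+20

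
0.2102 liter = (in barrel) 0.001322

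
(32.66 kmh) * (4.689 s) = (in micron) 4.254e+07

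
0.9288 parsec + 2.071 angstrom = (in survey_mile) 1.781e+13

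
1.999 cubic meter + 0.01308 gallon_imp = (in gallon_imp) 439.7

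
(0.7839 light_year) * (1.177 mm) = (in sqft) 9.396e+13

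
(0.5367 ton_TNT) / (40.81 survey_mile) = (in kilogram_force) 3486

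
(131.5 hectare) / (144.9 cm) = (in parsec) 2.941e-11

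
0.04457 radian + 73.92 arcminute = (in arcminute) 227.1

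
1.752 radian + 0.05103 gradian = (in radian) 1.753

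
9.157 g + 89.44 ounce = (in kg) 2.545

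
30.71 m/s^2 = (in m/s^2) 30.71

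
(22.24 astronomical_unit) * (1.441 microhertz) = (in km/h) 1.726e+07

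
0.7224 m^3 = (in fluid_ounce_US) 2.443e+04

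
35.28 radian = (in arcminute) 1.213e+05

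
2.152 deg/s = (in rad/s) 0.03756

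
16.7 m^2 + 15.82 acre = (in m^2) 6.404e+04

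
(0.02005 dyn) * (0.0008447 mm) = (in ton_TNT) 4.048e-23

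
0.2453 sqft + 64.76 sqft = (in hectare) 0.0006039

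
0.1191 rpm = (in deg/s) 0.7146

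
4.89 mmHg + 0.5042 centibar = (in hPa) 11.56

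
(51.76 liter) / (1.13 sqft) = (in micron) 4.93e+05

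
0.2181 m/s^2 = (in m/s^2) 0.2181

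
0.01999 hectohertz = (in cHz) 199.9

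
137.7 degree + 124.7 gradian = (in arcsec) 8.997e+05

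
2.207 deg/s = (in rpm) 0.3678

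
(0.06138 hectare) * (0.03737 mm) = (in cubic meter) 0.02294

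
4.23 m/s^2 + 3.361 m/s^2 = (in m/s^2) 7.591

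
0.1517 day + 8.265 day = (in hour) 202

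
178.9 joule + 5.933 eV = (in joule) 178.9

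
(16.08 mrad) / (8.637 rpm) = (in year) 5.638e-10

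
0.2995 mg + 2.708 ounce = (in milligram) 7.677e+04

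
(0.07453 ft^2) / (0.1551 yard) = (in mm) 48.82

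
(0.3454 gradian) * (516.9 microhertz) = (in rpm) 2.678e-05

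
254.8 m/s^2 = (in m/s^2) 254.8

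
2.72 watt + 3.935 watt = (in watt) 6.655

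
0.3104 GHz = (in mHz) 3.104e+11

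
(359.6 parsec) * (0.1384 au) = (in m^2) 2.297e+29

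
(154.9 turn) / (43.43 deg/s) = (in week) 0.002123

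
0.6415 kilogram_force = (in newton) 6.291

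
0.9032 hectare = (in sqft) 9.722e+04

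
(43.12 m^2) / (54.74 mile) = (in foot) 0.001606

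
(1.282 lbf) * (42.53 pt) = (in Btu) 8.11e-05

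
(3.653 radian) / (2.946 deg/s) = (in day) 0.0008223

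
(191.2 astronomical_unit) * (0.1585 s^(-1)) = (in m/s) 4.534e+12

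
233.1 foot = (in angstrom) 7.105e+11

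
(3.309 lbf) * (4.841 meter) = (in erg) 7.126e+08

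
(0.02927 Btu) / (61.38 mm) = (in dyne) 5.031e+07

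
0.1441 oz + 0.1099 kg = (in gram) 114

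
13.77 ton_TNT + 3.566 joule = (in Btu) 5.461e+07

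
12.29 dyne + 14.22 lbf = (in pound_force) 14.22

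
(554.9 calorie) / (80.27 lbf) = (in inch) 256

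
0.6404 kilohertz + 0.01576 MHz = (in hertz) 1.64e+04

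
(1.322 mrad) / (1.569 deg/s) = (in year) 1.531e-09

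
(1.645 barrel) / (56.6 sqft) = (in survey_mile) 3.091e-05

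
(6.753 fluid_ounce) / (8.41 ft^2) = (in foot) 0.0008386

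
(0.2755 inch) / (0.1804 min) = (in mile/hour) 0.001446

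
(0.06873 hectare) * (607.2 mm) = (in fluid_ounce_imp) 1.469e+07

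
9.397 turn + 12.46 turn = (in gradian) 8743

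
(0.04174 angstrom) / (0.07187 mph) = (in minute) 2.165e-12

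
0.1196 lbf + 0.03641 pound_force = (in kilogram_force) 0.07076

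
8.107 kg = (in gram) 8107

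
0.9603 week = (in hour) 161.3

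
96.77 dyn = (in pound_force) 0.0002175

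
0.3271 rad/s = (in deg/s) 18.74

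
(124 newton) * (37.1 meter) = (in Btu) 4.36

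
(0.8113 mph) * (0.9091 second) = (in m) 0.3297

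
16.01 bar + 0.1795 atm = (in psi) 234.8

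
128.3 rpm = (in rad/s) 13.44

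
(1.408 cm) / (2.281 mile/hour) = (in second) 0.01381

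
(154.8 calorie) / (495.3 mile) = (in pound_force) 0.0001827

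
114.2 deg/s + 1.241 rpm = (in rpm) 20.27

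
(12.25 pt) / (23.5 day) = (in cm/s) 2.128e-07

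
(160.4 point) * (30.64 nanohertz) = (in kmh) 6.242e-09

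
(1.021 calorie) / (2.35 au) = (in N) 1.215e-11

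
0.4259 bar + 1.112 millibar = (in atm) 0.4214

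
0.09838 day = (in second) 8500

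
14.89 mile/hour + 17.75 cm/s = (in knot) 13.28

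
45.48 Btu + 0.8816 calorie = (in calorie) 1.147e+04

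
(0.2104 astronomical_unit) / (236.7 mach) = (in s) 3.905e+05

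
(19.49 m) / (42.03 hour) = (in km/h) 0.0004637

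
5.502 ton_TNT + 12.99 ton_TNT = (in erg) 7.737e+17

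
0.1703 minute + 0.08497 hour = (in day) 0.003659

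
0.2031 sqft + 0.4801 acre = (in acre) 0.4801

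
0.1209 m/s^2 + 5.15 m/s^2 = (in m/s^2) 5.271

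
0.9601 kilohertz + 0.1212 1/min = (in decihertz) 9601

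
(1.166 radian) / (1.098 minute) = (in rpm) 0.169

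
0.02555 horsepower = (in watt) 19.05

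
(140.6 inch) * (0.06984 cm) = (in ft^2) 0.02685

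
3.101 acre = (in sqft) 1.351e+05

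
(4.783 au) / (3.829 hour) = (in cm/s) 5.191e+09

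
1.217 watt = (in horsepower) 0.001632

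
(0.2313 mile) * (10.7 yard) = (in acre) 0.9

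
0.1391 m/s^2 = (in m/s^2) 0.1391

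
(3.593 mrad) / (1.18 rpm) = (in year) 9.22e-10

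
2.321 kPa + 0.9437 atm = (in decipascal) 9.794e+05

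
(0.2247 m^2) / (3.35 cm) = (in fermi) 6.707e+15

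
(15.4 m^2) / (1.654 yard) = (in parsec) 3.3e-16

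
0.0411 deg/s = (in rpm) 0.00685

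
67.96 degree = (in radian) 1.186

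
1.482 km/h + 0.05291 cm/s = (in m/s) 0.4122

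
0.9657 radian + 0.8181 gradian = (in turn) 0.1557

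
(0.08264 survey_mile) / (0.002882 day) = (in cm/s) 53.41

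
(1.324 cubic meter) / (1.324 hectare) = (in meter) 0.0001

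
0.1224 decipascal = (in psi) 1.775e-06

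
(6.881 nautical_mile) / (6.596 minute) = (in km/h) 115.9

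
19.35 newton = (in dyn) 1.935e+06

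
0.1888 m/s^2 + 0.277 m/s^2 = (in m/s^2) 0.4658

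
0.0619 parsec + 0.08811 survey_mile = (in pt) 5.414e+18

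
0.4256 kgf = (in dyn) 4.174e+05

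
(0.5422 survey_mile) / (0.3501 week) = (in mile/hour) 0.009218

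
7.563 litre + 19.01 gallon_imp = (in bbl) 0.5911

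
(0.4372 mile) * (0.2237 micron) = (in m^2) 0.0001574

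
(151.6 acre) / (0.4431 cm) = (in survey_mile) 8.603e+04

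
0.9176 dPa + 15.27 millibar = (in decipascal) 1.527e+04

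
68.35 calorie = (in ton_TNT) 6.835e-08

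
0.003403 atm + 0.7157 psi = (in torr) 39.6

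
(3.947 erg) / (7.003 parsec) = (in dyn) 1.827e-19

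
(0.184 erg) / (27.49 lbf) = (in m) 1.505e-10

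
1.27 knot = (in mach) 0.001919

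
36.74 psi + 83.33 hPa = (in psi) 37.95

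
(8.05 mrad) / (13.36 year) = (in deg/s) 1.095e-09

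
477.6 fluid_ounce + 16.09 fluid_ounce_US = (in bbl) 0.09183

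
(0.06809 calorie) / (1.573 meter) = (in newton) 0.1811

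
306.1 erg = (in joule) 3.061e-05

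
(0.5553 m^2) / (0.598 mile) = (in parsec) 1.87e-20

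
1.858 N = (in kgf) 0.1895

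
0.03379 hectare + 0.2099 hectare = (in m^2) 2437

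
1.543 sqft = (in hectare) 1.433e-05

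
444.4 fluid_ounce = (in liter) 13.14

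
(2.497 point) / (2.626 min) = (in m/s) 5.591e-06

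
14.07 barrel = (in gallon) 590.9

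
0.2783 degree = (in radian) 0.004857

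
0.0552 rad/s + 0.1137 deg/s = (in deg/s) 3.276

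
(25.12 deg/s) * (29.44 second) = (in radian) 12.91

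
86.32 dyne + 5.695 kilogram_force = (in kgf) 5.695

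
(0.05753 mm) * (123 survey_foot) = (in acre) 5.33e-07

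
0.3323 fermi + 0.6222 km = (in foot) 2041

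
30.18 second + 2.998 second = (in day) 0.000384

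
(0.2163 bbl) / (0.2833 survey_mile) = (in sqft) 0.0008119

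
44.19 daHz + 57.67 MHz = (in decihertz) 5.767e+08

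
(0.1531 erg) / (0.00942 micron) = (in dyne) 1.625e+05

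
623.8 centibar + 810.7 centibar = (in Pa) 1.434e+06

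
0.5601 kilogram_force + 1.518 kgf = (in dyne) 2.038e+06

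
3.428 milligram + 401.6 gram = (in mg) 4.016e+05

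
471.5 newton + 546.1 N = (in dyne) 1.018e+08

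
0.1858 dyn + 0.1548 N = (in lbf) 0.0348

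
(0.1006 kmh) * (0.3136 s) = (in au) 5.858e-14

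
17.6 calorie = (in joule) 73.64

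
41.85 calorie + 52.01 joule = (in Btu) 0.2153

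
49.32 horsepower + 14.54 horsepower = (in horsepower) 63.86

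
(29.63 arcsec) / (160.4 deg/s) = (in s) 5.131e-05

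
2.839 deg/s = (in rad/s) 0.04955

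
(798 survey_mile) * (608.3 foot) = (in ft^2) 2.563e+09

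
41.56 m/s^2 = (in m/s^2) 41.56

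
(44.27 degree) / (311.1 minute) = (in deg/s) 0.002372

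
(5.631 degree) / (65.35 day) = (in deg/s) 9.973e-07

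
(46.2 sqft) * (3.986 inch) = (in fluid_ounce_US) 1.469e+04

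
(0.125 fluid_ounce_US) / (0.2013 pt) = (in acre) 1.286e-05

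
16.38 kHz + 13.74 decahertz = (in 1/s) 1.652e+04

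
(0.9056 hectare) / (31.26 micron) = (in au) 0.001937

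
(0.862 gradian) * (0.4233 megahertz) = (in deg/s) 3.284e+05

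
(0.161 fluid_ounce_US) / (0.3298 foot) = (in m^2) 4.737e-05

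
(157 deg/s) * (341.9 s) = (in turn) 149.1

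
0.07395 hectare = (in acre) 0.1827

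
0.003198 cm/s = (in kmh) 0.0001151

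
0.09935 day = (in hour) 2.384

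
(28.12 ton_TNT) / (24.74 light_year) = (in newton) 5.027e-07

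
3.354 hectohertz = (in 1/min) 2.012e+04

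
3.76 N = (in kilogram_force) 0.3834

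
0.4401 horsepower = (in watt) 328.2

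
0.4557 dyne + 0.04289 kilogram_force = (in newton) 0.4206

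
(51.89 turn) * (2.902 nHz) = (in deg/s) 5.421e-05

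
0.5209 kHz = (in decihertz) 5209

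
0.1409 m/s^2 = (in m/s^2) 0.1409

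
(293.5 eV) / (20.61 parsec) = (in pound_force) 1.662e-35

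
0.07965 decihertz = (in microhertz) 7965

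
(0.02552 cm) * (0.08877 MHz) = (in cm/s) 2265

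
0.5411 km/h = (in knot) 0.2922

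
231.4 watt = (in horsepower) 0.3103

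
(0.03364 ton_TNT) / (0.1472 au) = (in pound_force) 0.001437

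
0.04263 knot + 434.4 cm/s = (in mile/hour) 9.766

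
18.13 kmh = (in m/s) 5.036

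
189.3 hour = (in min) 1.136e+04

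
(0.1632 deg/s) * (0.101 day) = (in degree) 1424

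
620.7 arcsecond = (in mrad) 3.009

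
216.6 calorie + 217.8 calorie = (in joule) 1818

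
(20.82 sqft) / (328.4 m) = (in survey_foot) 0.01932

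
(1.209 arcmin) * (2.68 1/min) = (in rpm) 0.00015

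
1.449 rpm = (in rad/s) 0.1517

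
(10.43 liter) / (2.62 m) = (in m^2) 0.003981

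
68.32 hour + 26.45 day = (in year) 0.08026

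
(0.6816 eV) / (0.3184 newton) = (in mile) 2.131e-22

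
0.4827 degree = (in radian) 0.008425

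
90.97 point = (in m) 0.03209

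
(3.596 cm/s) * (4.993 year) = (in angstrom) 5.662e+16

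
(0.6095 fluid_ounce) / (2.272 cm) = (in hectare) 7.934e-08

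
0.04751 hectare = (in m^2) 475.1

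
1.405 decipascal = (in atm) 1.387e-06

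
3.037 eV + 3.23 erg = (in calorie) 7.72e-08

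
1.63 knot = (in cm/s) 83.85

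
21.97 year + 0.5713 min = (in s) 6.928e+08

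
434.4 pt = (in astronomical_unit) 1.024e-12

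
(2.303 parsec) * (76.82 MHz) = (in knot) 1.061e+25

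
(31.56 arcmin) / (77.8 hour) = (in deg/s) 1.878e-06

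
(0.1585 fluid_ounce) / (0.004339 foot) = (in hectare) 3.544e-07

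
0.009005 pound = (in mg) 4085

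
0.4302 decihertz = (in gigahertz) 4.302e-11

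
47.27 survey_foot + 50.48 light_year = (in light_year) 50.48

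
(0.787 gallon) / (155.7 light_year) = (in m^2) 2.022e-21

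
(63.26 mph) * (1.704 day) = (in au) 2.783e-05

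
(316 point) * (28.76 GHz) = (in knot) 6.232e+09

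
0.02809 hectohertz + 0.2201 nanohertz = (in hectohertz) 0.02809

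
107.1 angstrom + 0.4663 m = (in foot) 1.53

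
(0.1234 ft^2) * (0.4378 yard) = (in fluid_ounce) 155.2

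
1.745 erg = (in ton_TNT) 4.171e-17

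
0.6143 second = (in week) 1.016e-06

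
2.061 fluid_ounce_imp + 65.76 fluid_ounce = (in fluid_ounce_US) 67.74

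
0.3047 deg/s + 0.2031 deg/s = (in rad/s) 0.008863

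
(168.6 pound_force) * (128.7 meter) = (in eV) 6.024e+23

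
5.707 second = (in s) 5.707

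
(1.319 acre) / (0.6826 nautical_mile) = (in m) 4.222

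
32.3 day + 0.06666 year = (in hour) 1359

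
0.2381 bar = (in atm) 0.235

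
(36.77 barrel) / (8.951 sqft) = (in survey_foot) 23.06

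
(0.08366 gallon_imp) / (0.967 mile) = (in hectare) 2.444e-11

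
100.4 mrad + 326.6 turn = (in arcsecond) 4.233e+08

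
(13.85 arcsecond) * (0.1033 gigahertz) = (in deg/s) 3.974e+05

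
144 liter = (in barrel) 0.9057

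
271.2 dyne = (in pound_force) 0.0006097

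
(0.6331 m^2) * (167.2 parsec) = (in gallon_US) 8.629e+20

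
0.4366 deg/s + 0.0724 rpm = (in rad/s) 0.0152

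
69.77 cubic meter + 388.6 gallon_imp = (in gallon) 1.89e+04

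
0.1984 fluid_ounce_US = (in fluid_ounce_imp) 0.2065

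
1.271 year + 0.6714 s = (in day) 463.9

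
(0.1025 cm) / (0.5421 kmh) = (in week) 1.125e-08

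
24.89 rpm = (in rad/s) 2.606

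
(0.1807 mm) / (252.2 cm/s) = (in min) 1.194e-06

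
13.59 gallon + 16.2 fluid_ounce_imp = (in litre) 51.9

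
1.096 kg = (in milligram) 1.096e+06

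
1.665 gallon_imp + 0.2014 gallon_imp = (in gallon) 2.241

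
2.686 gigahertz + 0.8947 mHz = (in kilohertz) 2.686e+06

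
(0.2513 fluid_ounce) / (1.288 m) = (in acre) 1.426e-09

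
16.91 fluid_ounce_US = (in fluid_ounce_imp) 17.6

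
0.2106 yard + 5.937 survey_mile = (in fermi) 9.555e+18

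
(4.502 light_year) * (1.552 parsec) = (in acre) 5.04e+29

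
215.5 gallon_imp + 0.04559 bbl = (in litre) 986.9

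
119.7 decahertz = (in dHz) 1.197e+04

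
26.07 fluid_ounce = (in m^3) 0.000771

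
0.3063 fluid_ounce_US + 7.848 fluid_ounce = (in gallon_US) 0.06371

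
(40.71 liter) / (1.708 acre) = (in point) 0.0167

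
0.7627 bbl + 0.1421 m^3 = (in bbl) 1.656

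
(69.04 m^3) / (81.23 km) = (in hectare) 8.499e-08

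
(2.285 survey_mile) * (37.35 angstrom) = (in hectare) 1.373e-09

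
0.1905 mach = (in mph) 145.1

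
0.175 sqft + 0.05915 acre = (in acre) 0.05915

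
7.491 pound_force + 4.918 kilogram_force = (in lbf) 18.33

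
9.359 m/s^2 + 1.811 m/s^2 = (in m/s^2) 11.17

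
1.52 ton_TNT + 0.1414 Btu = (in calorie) 1.52e+09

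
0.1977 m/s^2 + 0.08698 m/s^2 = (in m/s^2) 0.2847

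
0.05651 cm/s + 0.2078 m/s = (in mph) 0.4661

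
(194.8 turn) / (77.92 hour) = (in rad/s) 0.004363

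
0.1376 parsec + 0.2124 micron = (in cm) 4.246e+17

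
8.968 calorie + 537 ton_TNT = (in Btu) 2.13e+09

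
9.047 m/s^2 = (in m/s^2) 9.047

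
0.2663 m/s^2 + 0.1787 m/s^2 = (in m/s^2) 0.445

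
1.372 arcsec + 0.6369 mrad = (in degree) 0.03687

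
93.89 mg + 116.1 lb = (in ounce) 1858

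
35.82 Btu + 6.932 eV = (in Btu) 35.82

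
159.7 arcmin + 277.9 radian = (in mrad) 2.779e+05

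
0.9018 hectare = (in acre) 2.228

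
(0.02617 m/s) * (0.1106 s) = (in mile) 1.798e-06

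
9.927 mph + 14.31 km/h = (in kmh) 30.29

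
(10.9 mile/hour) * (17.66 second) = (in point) 2.439e+05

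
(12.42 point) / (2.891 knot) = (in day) 3.41e-08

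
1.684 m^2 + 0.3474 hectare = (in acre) 0.8589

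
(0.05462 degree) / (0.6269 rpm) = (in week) 2.401e-08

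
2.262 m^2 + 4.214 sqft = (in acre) 0.0006557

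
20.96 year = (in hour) 1.836e+05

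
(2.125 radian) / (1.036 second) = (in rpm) 19.59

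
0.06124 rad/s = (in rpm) 0.5848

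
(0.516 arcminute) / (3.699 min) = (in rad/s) 6.763e-07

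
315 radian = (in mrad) 3.15e+05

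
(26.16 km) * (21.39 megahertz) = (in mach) 1.643e+09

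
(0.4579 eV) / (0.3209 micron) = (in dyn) 2.286e-08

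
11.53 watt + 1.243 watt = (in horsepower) 0.01713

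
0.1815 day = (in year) 0.0004973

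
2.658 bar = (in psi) 38.55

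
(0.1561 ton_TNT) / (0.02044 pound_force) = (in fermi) 7.183e+24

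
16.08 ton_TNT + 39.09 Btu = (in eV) 4.199e+29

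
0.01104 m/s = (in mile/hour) 0.0247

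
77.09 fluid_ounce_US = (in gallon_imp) 0.5015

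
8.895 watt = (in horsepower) 0.01193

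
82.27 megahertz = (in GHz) 0.08227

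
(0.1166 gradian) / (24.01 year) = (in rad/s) 2.419e-12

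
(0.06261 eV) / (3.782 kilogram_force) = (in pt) 7.667e-19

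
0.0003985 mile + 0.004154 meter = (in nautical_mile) 0.0003485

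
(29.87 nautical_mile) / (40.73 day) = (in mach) 4.617e-05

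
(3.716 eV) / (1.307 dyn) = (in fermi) 45.55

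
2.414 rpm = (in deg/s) 14.48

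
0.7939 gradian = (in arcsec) 2572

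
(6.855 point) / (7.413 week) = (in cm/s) 5.394e-08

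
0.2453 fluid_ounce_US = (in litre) 0.007254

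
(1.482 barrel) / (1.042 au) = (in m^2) 1.512e-12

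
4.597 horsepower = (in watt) 3428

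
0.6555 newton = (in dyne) 6.555e+04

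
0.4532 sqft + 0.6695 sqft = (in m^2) 0.1043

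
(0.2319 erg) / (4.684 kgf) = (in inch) 1.988e-08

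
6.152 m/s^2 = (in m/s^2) 6.152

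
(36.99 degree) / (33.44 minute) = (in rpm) 0.003073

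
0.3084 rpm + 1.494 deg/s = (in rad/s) 0.05837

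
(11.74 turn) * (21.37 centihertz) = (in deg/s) 903.2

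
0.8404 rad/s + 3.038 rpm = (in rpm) 11.06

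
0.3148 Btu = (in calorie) 79.38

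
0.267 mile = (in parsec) 1.393e-14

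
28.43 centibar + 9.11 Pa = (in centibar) 28.44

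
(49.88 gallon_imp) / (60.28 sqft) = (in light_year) 4.28e-18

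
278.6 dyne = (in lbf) 0.0006263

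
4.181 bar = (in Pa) 4.181e+05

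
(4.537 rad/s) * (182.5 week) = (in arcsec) 1.033e+14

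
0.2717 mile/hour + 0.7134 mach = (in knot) 472.4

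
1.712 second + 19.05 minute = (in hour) 0.318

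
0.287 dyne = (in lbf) 6.452e-07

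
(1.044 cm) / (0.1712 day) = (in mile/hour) 1.579e-06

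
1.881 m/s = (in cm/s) 188.1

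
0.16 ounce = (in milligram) 4536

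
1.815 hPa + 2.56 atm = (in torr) 1947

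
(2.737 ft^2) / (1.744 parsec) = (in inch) 1.86e-16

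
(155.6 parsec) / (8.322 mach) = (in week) 2.802e+09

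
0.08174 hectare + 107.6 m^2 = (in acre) 0.2286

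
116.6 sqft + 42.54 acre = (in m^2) 1.722e+05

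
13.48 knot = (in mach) 0.02037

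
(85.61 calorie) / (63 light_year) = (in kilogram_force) 6.128e-17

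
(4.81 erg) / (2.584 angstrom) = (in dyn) 1.861e+08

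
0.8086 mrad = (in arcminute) 2.78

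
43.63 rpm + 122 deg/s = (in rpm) 63.96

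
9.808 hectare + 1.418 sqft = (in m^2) 9.808e+04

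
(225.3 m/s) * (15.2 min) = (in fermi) 2.055e+20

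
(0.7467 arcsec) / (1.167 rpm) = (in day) 3.429e-10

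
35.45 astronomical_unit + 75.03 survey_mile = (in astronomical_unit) 35.45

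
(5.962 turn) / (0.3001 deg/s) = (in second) 7152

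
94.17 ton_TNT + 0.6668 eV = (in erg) 3.94e+18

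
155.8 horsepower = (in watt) 1.162e+05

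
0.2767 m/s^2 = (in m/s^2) 0.2767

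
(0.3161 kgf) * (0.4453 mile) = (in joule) 2222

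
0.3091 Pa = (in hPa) 0.003091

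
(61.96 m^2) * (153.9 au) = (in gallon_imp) 3.138e+17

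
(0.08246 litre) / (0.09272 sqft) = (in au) 6.399e-14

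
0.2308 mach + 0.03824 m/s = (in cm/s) 7863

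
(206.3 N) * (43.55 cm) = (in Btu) 0.08516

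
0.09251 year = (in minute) 4.862e+04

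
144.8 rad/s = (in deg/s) 8296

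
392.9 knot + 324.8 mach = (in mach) 325.4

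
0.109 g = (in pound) 0.0002403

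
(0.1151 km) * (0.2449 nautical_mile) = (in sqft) 5.619e+05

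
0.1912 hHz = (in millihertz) 1.912e+04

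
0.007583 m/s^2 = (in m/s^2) 0.007583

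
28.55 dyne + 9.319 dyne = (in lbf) 8.513e-05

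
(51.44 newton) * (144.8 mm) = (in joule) 7.449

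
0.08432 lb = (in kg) 0.03825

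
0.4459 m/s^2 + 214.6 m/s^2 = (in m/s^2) 215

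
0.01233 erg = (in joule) 1.233e-09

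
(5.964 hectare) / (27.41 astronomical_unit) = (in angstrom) 145.4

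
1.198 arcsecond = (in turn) 9.244e-07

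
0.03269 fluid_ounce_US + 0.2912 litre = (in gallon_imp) 0.06427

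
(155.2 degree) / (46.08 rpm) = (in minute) 0.009356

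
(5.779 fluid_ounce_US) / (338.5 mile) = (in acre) 7.752e-14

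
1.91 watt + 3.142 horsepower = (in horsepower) 3.145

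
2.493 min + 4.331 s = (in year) 4.88e-06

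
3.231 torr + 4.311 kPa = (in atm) 0.0468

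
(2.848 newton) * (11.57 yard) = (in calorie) 7.201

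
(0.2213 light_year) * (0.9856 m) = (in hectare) 2.064e+11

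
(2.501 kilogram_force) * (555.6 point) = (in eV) 3e+19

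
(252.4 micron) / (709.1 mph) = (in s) 7.962e-07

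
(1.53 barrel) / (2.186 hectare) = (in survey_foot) 3.651e-05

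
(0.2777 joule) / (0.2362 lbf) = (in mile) 0.0001642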